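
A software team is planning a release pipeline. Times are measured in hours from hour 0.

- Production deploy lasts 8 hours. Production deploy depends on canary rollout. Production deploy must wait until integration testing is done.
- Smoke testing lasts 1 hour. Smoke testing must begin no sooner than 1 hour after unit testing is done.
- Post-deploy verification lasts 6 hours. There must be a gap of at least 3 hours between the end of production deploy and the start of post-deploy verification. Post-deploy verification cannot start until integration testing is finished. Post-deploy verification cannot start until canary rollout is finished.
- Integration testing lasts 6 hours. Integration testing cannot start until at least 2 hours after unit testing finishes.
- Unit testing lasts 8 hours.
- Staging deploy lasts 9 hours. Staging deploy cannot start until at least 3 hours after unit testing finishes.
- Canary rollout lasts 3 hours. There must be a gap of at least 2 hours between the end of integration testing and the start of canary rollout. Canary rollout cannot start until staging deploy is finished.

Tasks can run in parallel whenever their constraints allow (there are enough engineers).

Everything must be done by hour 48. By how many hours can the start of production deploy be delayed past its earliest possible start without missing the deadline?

8

Nothing blocks unit testing, so it runs from hour 0 to hour 8.
Staging deploy cannot begin until unit testing (finishes hour 8, plus 3-hour gap → hour 11). It runs from hour 11 to 11 + 9 = hour 20.
Integration testing waits on unit testing (finishes hour 8, plus 2-hour gap → hour 10), so it starts at hour 10 and finishes at 10 + 6 = hour 16.
Canary rollout needs all of integration testing (finishes hour 16, plus 2-hour gap → hour 18); staging deploy (finishes hour 20). That puts its earliest start at hour 20; it finishes at 20 + 3 = hour 23.
Production deploy has to wait for canary rollout (finishes hour 23); integration testing (finishes hour 16). The latest of these is hour 23, so production deploy runs hour 23 to 23 + 8 = hour 31.

Working backward from the deadline:
Nothing follows post-deploy verification; the deadline of hour 48 is its only limit. It must start by 48 − 6 = hour 42.
Production deploy feeds into post-deploy verification (must start by hour 42, minus 3-hour gap → hour 39); so production deploy must finish by hour 39 and therefore start by hour 31.
So production deploy can start as early as hour 23 and as late as hour 31, giving 31 − 23 = 8 hours of slack.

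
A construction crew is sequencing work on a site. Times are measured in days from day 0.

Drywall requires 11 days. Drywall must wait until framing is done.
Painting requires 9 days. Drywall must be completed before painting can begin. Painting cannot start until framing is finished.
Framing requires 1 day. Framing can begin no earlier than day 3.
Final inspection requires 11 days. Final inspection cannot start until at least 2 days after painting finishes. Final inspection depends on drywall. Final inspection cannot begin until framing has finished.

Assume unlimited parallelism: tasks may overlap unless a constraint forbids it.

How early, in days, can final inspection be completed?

Framing cannot begin until its own release at day 3. It runs from day 3 to 3 + 1 = day 4.
Drywall waits on framing (finishes day 4), so it starts at day 4 and finishes at 4 + 11 = day 15.
Painting needs all of drywall (finishes day 15); framing (finishes day 4). That puts its earliest start at day 15; it finishes at 15 + 9 = day 24.
Final inspection has to wait for painting (finishes day 24, plus 2-day gap → day 26); drywall (finishes day 15); framing (finishes day 4). The latest of these is day 26, so final inspection runs day 26 to 26 + 11 = day 37.

37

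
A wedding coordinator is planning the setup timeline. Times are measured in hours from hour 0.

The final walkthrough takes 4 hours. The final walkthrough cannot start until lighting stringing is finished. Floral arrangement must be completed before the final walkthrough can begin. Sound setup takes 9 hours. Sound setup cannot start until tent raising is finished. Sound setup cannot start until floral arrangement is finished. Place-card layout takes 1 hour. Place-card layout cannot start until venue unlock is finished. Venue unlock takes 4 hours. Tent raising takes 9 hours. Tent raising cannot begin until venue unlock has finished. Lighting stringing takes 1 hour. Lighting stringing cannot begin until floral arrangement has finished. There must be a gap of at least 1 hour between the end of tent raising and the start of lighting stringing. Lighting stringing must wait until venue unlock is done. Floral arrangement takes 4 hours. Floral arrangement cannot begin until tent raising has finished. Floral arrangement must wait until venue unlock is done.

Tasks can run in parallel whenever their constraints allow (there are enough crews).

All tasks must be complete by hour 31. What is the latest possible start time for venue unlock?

The final walkthrough must finish by hour 31; it takes 4 hours, so it must start by 31 − 4 = hour 27.
Lighting stringing feeds into the final walkthrough (must start by hour 27); so lighting stringing must finish by hour 27 and therefore start by hour 26.
Nothing follows sound setup; the deadline of hour 31 is its only limit. It must start by 31 − 9 = hour 22.
Floral arrangement feeds lighting stringing (must start by hour 26); sound setup (must start by hour 22); the final walkthrough (must start by hour 27). Taking the minimum, floral arrangement must finish by hour 22 and start by 22 − 4 = hour 18.
Tent raising feeds floral arrangement (must start by hour 18); lighting stringing (must start by hour 26, minus 1-hour gap → hour 25); sound setup (must start by hour 22). Taking the minimum, tent raising must finish by hour 18 and start by 18 − 9 = hour 9.
Place-card layout has no dependents, so it just needs to finish by hour 31. Starting by 31 − 1 = hour 30 achieves that.
Venue unlock must finish in time for tent raising (must start by hour 9); floral arrangement (must start by hour 18); lighting stringing (must start by hour 26); place-card layout (must start by hour 30). The tightest is hour 9, so venue unlock must start by 9 − 4 = hour 5.

5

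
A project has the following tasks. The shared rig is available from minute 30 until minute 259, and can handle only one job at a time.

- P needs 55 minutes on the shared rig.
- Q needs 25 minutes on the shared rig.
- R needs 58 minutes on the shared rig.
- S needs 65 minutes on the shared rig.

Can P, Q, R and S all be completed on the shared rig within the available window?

The shared rig window is 259 − 30 = 229 minutes.
Running back to back, the jobs need 55 + 25 + 58 + 65 = 203 minutes on the shared rig.
Since 203 ≤ 229, they fit within the window.

Yes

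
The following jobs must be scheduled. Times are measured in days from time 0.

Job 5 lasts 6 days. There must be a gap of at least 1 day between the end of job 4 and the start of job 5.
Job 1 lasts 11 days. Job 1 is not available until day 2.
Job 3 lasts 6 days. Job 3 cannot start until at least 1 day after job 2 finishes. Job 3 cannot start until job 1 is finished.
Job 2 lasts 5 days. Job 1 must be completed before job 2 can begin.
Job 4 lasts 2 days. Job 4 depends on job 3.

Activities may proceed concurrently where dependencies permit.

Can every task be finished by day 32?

Job 1 cannot begin until its own release at day 2. It runs from day 2 to 2 + 11 = day 13.
Job 2 cannot begin until job 1 (finishes day 13). It runs from day 13 to 13 + 5 = day 18.
Job 3 has to wait for job 2 (finishes day 18, plus 1-day gap → day 19); job 1 (finishes day 13). The latest of these is day 19, so job 3 runs day 19 to 19 + 6 = day 25.
After job 3 (finishes day 25), job 4 can start at day 25 and finishes at day 27.
Job 5 waits on job 4 (finishes day 27, plus 1-day gap → day 28), so it starts at day 28 and finishes at 28 + 6 = day 34.
The earliest everything can be done is day 34, which is after the deadline of 32, so it is not possible.

No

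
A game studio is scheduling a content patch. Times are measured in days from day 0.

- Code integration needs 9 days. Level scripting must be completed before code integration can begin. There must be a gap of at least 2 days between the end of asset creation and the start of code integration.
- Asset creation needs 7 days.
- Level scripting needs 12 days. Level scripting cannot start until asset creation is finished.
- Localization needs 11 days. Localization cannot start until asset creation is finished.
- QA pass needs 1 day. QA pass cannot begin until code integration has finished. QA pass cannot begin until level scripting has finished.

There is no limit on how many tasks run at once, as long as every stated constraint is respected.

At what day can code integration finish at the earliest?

28

Asset creation can start immediately at day 0; it finishes at day 7.
Level scripting waits on asset creation (finishes day 7), so it starts at day 7 and finishes at 7 + 12 = day 19.
Code integration needs all of level scripting (finishes day 19); asset creation (finishes day 7, plus 2-day gap → day 9). That puts its earliest start at day 19; it finishes at 19 + 9 = day 28.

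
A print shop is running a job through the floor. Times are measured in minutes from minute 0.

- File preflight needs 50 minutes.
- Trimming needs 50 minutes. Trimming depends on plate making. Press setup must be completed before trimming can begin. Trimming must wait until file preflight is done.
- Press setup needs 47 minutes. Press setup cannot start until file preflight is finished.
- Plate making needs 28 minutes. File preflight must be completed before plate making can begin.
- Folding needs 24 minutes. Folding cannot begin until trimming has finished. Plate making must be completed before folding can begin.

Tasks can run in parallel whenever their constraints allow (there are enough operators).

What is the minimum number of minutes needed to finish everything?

Nothing blocks file preflight, so it runs from minute 0 to minute 50.
Press setup waits on file preflight (finishes minute 50), so it starts at minute 50 and finishes at 50 + 47 = minute 97.
Plate making waits on file preflight (finishes minute 50), so it starts at minute 50 and finishes at 50 + 28 = minute 78.
Trimming needs all of plate making (finishes minute 78); press setup (finishes minute 97); file preflight (finishes minute 50). That puts its earliest start at minute 97; it finishes at 97 + 50 = minute 147.
Folding cannot start until trimming (finishes minute 147); plate making (finishes minute 78). The controlling bound is minute 147, so folding finishes at 147 + 24 = minute 171.
All tasks are finished once the last one completes. Finish times: File preflight at 50, Plate making at 78, Press setup at 97, Trimming at 147, Folding at 171. The latest is minute 171.

171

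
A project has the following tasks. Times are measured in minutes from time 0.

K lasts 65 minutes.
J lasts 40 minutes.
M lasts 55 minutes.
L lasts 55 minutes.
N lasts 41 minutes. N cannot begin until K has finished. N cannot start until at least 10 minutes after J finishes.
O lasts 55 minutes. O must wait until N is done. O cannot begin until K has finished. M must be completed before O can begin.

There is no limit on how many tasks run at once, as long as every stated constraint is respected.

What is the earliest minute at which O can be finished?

Nothing blocks M, so it runs from minute 0 to minute 55.
K has no prerequisites, so it starts at minute 0 and finishes at minute 65.
J can start immediately at minute 0; it finishes at minute 40.
For N: K (finishes minute 65); J (finishes minute 40, plus 10-minute gap → minute 50). Taking the maximum gives a start of minute 65, and it finishes at 65 + 41 = minute 106.
O cannot start until N (finishes minute 106); K (finishes minute 65); M (finishes minute 55). The controlling bound is minute 106, so O finishes at 106 + 55 = minute 161.

161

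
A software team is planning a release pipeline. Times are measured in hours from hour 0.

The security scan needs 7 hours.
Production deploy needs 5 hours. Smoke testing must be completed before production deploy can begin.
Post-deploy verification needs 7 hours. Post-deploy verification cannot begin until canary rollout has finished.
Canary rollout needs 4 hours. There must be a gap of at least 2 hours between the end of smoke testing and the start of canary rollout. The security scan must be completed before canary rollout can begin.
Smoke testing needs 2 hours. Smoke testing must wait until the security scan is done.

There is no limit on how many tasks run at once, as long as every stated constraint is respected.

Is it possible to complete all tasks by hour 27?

Nothing blocks the security scan, so it runs from hour 0 to hour 7.
Smoke testing waits on the security scan (finishes hour 7), so it starts at hour 7 and finishes at 7 + 2 = hour 9.
Production deploy waits on smoke testing (finishes hour 9), so it starts at hour 9 and finishes at 9 + 5 = hour 14.
For canary rollout: smoke testing (finishes hour 9, plus 2-hour gap → hour 11); the security scan (finishes hour 7). Taking the maximum gives a start of hour 11, and it finishes at 11 + 4 = hour 15.
Post-deploy verification waits on canary rollout (finishes hour 15), so it starts at hour 15 and finishes at 15 + 7 = hour 22.
Every task is finished by hour 22, which is no later than the deadline of 27, so the schedule is feasible.

Yes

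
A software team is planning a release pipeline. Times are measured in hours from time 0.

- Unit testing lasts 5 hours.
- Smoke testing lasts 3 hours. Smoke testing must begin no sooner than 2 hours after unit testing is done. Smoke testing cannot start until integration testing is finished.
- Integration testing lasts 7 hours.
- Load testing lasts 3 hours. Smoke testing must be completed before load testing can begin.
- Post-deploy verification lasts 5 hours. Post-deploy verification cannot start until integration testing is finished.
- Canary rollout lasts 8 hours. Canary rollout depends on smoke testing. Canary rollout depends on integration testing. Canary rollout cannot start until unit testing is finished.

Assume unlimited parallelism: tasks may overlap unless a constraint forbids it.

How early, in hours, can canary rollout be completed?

18

Integration testing has no prerequisites, so it starts at hour 0 and finishes at hour 7.
Unit testing can start immediately at hour 0; it finishes at hour 5.
Smoke testing needs all of unit testing (finishes hour 5, plus 2-hour gap → hour 7); integration testing (finishes hour 7). That puts its earliest start at hour 7; it finishes at 7 + 3 = hour 10.
For canary rollout: smoke testing (finishes hour 10); integration testing (finishes hour 7); unit testing (finishes hour 5). Taking the maximum gives a start of hour 10, and it finishes at 10 + 8 = hour 18.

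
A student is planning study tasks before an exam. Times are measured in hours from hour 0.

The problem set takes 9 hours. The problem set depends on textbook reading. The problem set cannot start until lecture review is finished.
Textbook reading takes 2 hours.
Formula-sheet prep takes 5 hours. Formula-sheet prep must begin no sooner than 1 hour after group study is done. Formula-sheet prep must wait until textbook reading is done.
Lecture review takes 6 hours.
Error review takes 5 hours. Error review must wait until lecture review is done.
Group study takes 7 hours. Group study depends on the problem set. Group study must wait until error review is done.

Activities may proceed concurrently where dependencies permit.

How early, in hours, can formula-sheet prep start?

Nothing blocks lecture review, so it runs from hour 0 to hour 6.
Error review waits on lecture review (finishes hour 6), so it starts at hour 6 and finishes at 6 + 5 = hour 11.
Nothing blocks textbook reading, so it runs from hour 0 to hour 2.
The problem set needs all of textbook reading (finishes hour 2); lecture review (finishes hour 6). That puts its earliest start at hour 6; it finishes at 6 + 9 = hour 15.
Group study has to wait for the problem set (finishes hour 15); error review (finishes hour 11). The latest of these is hour 15, so group study runs hour 15 to 15 + 7 = hour 22.
Formula-sheet prep waits on group study (finishes hour 22, plus 1-hour gap → hour 23); textbook reading (finishes hour 2). The latest of these is hour 23, which is the earliest formula-sheet prep can start.

23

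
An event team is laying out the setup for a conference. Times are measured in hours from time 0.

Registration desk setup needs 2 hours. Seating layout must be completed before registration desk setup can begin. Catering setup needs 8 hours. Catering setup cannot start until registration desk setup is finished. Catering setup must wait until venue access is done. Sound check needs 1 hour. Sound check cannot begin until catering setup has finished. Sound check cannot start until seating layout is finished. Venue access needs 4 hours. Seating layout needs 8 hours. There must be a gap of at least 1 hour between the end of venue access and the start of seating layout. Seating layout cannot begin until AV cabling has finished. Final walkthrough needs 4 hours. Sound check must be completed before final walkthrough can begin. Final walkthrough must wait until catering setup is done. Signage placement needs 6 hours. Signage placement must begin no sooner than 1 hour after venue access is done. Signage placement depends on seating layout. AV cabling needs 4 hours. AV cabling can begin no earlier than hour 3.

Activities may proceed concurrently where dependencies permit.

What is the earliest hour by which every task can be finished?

After its own release at hour 3, AV cabling can start at hour 3 and finishes at hour 7.
Venue access can start immediately at hour 0; it finishes at hour 4.
Seating layout needs all of venue access (finishes hour 4, plus 1-hour gap → hour 5); AV cabling (finishes hour 7). That puts its earliest start at hour 7; it finishes at 7 + 8 = hour 15.
Signage placement cannot start until venue access (finishes hour 4, plus 1-hour gap → hour 5); seating layout (finishes hour 15). The controlling bound is hour 15, so signage placement finishes at 15 + 6 = hour 21.
Registration desk setup waits on seating layout (finishes hour 15), so it starts at hour 15 and finishes at 15 + 2 = hour 17.
For catering setup: registration desk setup (finishes hour 17); venue access (finishes hour 4). Taking the maximum gives a start of hour 17, and it finishes at 17 + 8 = hour 25.
Sound check needs all of catering setup (finishes hour 25); seating layout (finishes hour 15). That puts its earliest start at hour 25; it finishes at 25 + 1 = hour 26.
For final walkthrough: sound check (finishes hour 26); catering setup (finishes hour 25). Taking the maximum gives a start of hour 26, and it finishes at 26 + 4 = hour 30.
All tasks are finished once the last one completes. Finish times: Venue access at 4, AV cabling at 7, Seating layout at 15, Registration desk setup at 17, Signage placement at 21, Catering setup at 25, Sound check at 26, Final walkthrough at 30. The latest is hour 30.

30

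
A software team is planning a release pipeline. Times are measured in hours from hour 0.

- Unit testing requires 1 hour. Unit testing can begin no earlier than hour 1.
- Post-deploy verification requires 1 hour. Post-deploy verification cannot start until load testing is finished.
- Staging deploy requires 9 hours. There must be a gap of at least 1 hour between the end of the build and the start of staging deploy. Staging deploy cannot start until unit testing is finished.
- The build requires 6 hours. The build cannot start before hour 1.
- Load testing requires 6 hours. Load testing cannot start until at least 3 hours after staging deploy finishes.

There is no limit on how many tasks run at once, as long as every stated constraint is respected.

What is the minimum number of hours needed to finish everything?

Unit testing cannot begin until its own release at hour 1. It runs from hour 1 to 1 + 1 = hour 2.
The build waits on its own release at hour 1, so it starts at hour 1 and finishes at 1 + 6 = hour 7.
Staging deploy has to wait for the build (finishes hour 7, plus 1-hour gap → hour 8); unit testing (finishes hour 2). The latest of these is hour 8, so staging deploy runs hour 8 to 8 + 9 = hour 17.
After staging deploy (finishes hour 17, plus 3-hour gap → hour 20), load testing can start at hour 20 and finishes at hour 26.
Post-deploy verification cannot begin until load testing (finishes hour 26). It runs from hour 26 to 26 + 1 = hour 27.
All tasks are finished once the last one completes. Finish times: The build at 7, Unit testing at 2, Staging deploy at 17, Load testing at 26, Post-deploy verification at 27. The latest is hour 27.

27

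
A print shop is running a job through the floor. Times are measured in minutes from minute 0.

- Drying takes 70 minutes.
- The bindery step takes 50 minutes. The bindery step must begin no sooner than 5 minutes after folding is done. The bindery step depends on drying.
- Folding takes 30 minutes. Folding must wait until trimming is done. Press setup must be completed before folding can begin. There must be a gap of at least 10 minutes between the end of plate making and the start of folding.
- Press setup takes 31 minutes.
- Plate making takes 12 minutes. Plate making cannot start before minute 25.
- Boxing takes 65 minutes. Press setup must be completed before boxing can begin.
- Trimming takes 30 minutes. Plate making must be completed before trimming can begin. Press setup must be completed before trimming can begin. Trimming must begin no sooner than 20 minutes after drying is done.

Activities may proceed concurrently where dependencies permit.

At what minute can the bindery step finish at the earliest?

Nothing blocks drying, so it runs from minute 0 to minute 70.
Nothing blocks press setup, so it runs from minute 0 to minute 31.
After its own release at minute 25, plate making can start at minute 25 and finishes at minute 37.
Trimming needs all of plate making (finishes minute 37); press setup (finishes minute 31); drying (finishes minute 70, plus 20-minute gap → minute 90). That puts its earliest start at minute 90; it finishes at 90 + 30 = minute 120.
Folding has to wait for trimming (finishes minute 120); press setup (finishes minute 31); plate making (finishes minute 37, plus 10-minute gap → minute 47). The latest of these is minute 120, so folding runs minute 120 to 120 + 30 = minute 150.
The bindery step cannot start until folding (finishes minute 150, plus 5-minute gap → minute 155); drying (finishes minute 70). The controlling bound is minute 155, so the bindery step finishes at 155 + 50 = minute 205.

205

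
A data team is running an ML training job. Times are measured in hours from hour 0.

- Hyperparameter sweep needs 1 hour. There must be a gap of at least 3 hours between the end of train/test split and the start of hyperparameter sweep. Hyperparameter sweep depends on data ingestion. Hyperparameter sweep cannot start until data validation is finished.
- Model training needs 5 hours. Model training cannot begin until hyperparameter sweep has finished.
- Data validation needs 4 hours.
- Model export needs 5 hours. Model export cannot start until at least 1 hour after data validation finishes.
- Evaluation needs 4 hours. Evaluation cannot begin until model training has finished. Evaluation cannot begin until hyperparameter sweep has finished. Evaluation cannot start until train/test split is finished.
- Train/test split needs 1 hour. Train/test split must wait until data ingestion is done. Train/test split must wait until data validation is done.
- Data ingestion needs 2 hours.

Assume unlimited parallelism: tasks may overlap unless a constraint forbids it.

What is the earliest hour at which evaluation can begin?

Data validation can start immediately at hour 0; it finishes at hour 4.
Nothing blocks data ingestion, so it runs from hour 0 to hour 2.
Train/test split cannot start until data ingestion (finishes hour 2); data validation (finishes hour 4). The controlling bound is hour 4, so train/test split finishes at 4 + 1 = hour 5.
Hyperparameter sweep needs all of train/test split (finishes hour 5, plus 3-hour gap → hour 8); data ingestion (finishes hour 2); data validation (finishes hour 4). That puts its earliest start at hour 8; it finishes at 8 + 1 = hour 9.
Model training waits on hyperparameter sweep (finishes hour 9), so it starts at hour 9 and finishes at 9 + 5 = hour 14.
Evaluation waits on model training (finishes hour 14); hyperparameter sweep (finishes hour 9); train/test split (finishes hour 5). The latest of these is hour 14, which is the earliest evaluation can start.

14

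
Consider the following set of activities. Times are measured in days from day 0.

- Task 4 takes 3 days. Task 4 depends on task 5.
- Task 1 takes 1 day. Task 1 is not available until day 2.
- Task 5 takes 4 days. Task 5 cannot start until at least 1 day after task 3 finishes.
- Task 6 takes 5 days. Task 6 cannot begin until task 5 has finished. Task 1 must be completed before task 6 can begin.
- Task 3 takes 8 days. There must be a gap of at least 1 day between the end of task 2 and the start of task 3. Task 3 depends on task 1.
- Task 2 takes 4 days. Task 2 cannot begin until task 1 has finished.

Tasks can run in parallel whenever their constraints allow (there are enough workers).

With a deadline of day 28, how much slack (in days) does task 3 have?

Task 1 cannot begin until its own release at day 2. It runs from day 2 to 2 + 1 = day 3.
After task 1 (finishes day 3), task 2 can start at day 3 and finishes at day 7.
Task 3 cannot start until task 2 (finishes day 7, plus 1-day gap → day 8); task 1 (finishes day 3). The controlling bound is day 8, so task 3 finishes at 8 + 8 = day 16.

Working backward from the deadline:
Nothing follows task 4; the deadline of day 28 is its only limit. It must start by 28 − 3 = day 25.
Nothing follows task 6; the deadline of day 28 is its only limit. It must start by 28 − 5 = day 23.
Task 5 must finish in time for task 4 (must start by day 25); task 6 (must start by day 23). The tightest is day 23, so task 5 must start by 23 − 4 = day 19.
Since task 5 (must start by day 19, minus 1-day gap → day 18) depends on it, task 3 must finish by day 18. Backing off its 8-day duration gives a latest start of day 10.
So task 3 can start as early as day 8 and as late as day 10, giving 10 − 8 = 2 days of slack.

2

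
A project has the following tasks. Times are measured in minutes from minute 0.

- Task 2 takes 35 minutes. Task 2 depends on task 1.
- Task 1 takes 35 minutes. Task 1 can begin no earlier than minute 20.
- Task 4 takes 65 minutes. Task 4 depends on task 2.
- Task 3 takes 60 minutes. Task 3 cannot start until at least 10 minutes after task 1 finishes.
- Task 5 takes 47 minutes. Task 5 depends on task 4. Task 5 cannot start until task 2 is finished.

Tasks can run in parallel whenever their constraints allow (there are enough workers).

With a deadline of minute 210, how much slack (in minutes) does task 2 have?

8

After its own release at minute 20, task 1 can start at minute 20 and finishes at minute 55.
After task 1 (finishes minute 55), task 2 can start at minute 55 and finishes at minute 90.

Working backward from the deadline:
Task 5 has no dependents, so it just needs to finish by minute 210. Starting by 210 − 47 = minute 163 achieves that.
Since task 5 (must start by minute 163) depends on it, task 4 must finish by minute 163. Backing off its 65-minute duration gives a latest start of minute 98.
Task 2 must finish in time for task 4 (must start by minute 98); task 5 (must start by minute 163). The tightest is minute 98, so task 2 must start by 98 − 35 = minute 63.
So task 2 can start as early as minute 55 and as late as minute 63, giving 63 − 55 = 8 minutes of slack.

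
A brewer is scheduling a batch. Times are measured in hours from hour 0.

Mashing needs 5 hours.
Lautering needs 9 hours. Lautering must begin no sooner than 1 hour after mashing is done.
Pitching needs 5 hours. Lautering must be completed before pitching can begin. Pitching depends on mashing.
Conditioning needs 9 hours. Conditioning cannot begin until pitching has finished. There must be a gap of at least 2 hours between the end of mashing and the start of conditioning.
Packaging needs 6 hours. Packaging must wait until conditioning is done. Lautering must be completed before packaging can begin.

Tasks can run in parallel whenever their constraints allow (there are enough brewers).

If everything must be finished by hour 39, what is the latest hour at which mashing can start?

4

Nothing follows packaging; the deadline of hour 39 is its only limit. It must start by 39 − 6 = hour 33.
Conditioning feeds into packaging (must start by hour 33); so conditioning must finish by hour 33 and therefore start by hour 24.
Pitching must finish before conditioning (must start by hour 24). With a 5-hour duration, pitching must start by 24 − 5 = hour 19.
Lautering must finish in time for pitching (must start by hour 19); packaging (must start by hour 33). The tightest is hour 19, so lautering must start by 19 − 9 = hour 10.
Mashing feeds lautering (must start by hour 10, minus 1-hour gap → hour 9); pitching (must start by hour 19); conditioning (must start by hour 24, minus 2-hour gap → hour 22). Taking the minimum, mashing must finish by hour 9 and start by 9 − 5 = hour 4.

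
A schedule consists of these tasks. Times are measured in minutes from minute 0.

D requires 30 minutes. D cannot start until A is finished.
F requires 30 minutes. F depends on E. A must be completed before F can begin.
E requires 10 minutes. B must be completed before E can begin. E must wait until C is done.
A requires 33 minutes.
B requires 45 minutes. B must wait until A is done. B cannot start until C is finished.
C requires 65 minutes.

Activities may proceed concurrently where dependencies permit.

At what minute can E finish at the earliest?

120

Nothing blocks C, so it runs from minute 0 to minute 65.
A has no prerequisites, so it starts at minute 0 and finishes at minute 33.
For B: A (finishes minute 33); C (finishes minute 65). Taking the maximum gives a start of minute 65, and it finishes at 65 + 45 = minute 110.
E cannot start until B (finishes minute 110); C (finishes minute 65). The controlling bound is minute 110, so E finishes at 110 + 10 = minute 120.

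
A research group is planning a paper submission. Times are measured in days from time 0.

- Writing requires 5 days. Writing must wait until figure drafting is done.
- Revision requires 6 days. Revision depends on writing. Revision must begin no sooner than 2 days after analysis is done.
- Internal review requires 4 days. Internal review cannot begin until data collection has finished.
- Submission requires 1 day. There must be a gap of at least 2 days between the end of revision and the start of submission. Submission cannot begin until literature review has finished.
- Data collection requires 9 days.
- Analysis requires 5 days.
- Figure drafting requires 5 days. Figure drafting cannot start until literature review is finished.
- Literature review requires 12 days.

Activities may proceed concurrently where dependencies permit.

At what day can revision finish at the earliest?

28

Nothing blocks analysis, so it runs from day 0 to day 5.
Literature review can start immediately at day 0; it finishes at day 12.
After literature review (finishes day 12), figure drafting can start at day 12 and finishes at day 17.
Writing cannot begin until figure drafting (finishes day 17). It runs from day 17 to 17 + 5 = day 22.
Revision has to wait for writing (finishes day 22); analysis (finishes day 5, plus 2-day gap → day 7). The latest of these is day 22, so revision runs day 22 to 22 + 6 = day 28.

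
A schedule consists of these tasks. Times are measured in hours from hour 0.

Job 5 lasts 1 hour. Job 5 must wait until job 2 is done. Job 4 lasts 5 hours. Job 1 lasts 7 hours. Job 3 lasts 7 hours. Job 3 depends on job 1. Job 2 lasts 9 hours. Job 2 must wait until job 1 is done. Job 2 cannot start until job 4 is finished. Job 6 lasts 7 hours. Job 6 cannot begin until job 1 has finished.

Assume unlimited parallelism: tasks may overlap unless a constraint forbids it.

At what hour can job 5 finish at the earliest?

Job 4 can start immediately at hour 0; it finishes at hour 5.
Job 1 has no prerequisites, so it starts at hour 0 and finishes at hour 7.
For job 2: job 1 (finishes hour 7); job 4 (finishes hour 5). Taking the maximum gives a start of hour 7, and it finishes at 7 + 9 = hour 16.
Job 5 cannot begin until job 2 (finishes hour 16). It runs from hour 16 to 16 + 1 = hour 17.

17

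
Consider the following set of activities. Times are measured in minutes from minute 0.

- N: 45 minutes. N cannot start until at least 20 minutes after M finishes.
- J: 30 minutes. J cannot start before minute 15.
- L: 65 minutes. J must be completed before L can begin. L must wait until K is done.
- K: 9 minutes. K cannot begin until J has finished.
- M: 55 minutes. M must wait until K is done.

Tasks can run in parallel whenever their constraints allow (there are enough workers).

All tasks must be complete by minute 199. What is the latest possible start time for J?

Nothing follows L; the deadline of minute 199 is its only limit. It must start by 199 − 65 = minute 134.
To finish by minute 199, N (duration 45) must start no later than minute 154.
M has to be done before N (must start by minute 154, minus 20-minute gap → minute 134). That means finishing by minute 134, i.e. starting by 134 − 55 = minute 79.
K must finish in time for L (must start by minute 134); M (must start by minute 79). The tightest is minute 79, so K must start by 79 − 9 = minute 70.
For J: K (must start by minute 70); L (must start by minute 134). The most restrictive is minute 70; with a 30-minute duration, J must start by minute 40.

40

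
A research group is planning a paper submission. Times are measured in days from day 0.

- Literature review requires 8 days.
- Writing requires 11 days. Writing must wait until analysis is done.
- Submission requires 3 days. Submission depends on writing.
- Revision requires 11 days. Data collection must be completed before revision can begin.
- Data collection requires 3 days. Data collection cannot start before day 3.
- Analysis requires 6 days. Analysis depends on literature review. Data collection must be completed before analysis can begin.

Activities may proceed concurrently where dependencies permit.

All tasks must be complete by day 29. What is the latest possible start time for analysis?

To finish by day 29, submission (duration 3) must start no later than day 26.
Writing feeds into submission (must start by day 26); so writing must finish by day 26 and therefore start by day 15.
Since writing (must start by day 15) depends on it, analysis must finish by day 15. Backing off its 6-day duration gives a latest start of day 9.

9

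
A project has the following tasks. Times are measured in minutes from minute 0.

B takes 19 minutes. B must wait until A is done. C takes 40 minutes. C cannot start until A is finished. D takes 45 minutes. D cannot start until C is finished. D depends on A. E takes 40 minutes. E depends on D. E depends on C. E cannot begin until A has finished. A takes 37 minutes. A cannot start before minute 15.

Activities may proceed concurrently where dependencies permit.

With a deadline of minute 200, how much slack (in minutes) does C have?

23

After its own release at minute 15, A can start at minute 15 and finishes at minute 52.
After A (finishes minute 52), C can start at minute 52 and finishes at minute 92.

Working backward from the deadline:
E must finish by minute 200; it takes 40 minutes, so it must start by 200 − 40 = minute 160.
D feeds into E (must start by minute 160); so D must finish by minute 160 and therefore start by minute 115.
For C: D (must start by minute 115); E (must start by minute 160). The most restrictive is minute 115; with a 40-minute duration, C must start by minute 75.
So C can start as early as minute 52 and as late as minute 75, giving 75 − 52 = 23 minutes of slack.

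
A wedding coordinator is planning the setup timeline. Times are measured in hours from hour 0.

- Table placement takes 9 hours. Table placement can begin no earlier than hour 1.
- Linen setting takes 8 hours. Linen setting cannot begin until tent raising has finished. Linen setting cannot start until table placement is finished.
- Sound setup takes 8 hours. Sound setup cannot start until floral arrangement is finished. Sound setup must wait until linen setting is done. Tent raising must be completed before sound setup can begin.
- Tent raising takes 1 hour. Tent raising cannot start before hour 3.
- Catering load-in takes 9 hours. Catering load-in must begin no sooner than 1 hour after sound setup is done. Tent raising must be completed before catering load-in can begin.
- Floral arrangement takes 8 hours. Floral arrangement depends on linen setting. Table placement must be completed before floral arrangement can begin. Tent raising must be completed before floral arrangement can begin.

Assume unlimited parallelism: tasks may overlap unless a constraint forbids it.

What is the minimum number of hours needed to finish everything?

44

After its own release at hour 1, table placement can start at hour 1 and finishes at hour 10.
After its own release at hour 3, tent raising can start at hour 3 and finishes at hour 4.
Linen setting needs all of tent raising (finishes hour 4); table placement (finishes hour 10). That puts its earliest start at hour 10; it finishes at 10 + 8 = hour 18.
For floral arrangement: linen setting (finishes hour 18); table placement (finishes hour 10); tent raising (finishes hour 4). Taking the maximum gives a start of hour 18, and it finishes at 18 + 8 = hour 26.
Sound setup cannot start until floral arrangement (finishes hour 26); linen setting (finishes hour 18); tent raising (finishes hour 4). The controlling bound is hour 26, so sound setup finishes at 26 + 8 = hour 34.
Catering load-in cannot start until sound setup (finishes hour 34, plus 1-hour gap → hour 35); tent raising (finishes hour 4). The controlling bound is hour 35, so catering load-in finishes at 35 + 9 = hour 44.
All tasks are finished once the last one completes. Finish times: Tent raising at 4, Table placement at 10, Linen setting at 18, Floral arrangement at 26, Sound setup at 34, Catering load-in at 44. The latest is hour 44.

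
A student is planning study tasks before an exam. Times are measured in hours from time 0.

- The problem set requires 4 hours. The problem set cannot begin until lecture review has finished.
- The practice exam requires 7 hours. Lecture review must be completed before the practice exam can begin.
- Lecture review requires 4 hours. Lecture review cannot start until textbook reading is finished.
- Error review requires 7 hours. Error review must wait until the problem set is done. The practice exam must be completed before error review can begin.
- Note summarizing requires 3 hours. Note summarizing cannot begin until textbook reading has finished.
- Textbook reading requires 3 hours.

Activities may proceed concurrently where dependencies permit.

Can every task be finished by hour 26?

Textbook reading has no prerequisites, so it starts at hour 0 and finishes at hour 3.
Note summarizing waits on textbook reading (finishes hour 3), so it starts at hour 3 and finishes at 3 + 3 = hour 6.
Lecture review waits on textbook reading (finishes hour 3), so it starts at hour 3 and finishes at 3 + 4 = hour 7.
After lecture review (finishes hour 7), the practice exam can start at hour 7 and finishes at hour 14.
The problem set waits on lecture review (finishes hour 7), so it starts at hour 7 and finishes at 7 + 4 = hour 11.
For error review: the problem set (finishes hour 11); the practice exam (finishes hour 14). Taking the maximum gives a start of hour 14, and it finishes at 14 + 7 = hour 21.
Every task is finished by hour 21, which is no later than the deadline of 26, so the schedule is feasible.

Yes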